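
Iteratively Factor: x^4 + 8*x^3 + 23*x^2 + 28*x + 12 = (x + 2)*(x^3 + 6*x^2 + 11*x + 6) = (x + 1)*(x + 2)*(x^2 + 5*x + 6) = (x + 1)*(x + 2)^2*(x + 3)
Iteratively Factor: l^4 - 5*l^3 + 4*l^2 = (l)*(l^3 - 5*l^2 + 4*l) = l^2*(l^2 - 5*l + 4) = l^2*(l - 1)*(l - 4)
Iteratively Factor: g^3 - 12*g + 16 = (g - 2)*(g^2 + 2*g - 8) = (g - 2)^2*(g + 4)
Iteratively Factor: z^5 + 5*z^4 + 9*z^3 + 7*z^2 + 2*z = (z + 1)*(z^4 + 4*z^3 + 5*z^2 + 2*z) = z*(z + 1)*(z^3 + 4*z^2 + 5*z + 2) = z*(z + 1)^2*(z^2 + 3*z + 2) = z*(z + 1)^2*(z + 2)*(z + 1)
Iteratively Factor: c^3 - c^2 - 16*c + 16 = (c - 1)*(c^2 - 16) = (c - 4)*(c - 1)*(c + 4)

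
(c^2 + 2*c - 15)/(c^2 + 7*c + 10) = (c - 3)/(c + 2)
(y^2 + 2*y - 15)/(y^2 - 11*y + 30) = (y^2 + 2*y - 15)/(y^2 - 11*y + 30)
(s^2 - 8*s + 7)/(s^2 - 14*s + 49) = (s - 1)/(s - 7)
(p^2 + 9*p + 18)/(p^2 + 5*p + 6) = (p + 6)/(p + 2)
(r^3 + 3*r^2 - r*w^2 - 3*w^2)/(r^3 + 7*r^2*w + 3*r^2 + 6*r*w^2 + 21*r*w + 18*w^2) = (r - w)/(r + 6*w)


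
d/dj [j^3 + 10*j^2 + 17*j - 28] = 3*j^2 + 20*j + 17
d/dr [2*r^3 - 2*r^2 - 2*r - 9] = 6*r^2 - 4*r - 2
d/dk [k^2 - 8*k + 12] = 2*k - 8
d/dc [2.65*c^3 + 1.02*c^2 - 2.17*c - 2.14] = 7.95*c^2 + 2.04*c - 2.17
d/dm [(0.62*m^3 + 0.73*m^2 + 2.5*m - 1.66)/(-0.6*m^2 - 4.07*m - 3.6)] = (-0.372*m^4 - 5.0468*m^3 - 8.1671*m^2 - 7.248*m - 15.7562)/(0.36*m^4 + 4.884*m^3 + 20.8849*m^2 + 29.304*m + 12.96)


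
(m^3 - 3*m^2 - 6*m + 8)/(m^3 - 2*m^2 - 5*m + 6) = (m - 4)/(m - 3)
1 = 1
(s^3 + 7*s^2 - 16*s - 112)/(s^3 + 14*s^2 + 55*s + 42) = (s^2 - 16)/(s^2 + 7*s + 6)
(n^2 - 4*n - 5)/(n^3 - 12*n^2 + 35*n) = (n + 1)/(n*(n - 7))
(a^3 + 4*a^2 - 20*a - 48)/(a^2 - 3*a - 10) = (a^2 + 2*a - 24)/(a - 5)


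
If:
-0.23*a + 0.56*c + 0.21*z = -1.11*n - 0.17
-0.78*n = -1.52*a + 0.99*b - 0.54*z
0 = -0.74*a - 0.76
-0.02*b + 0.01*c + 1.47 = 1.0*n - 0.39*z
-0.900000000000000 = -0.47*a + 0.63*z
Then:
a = -1.03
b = -3.30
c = -1.23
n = 0.67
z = -2.19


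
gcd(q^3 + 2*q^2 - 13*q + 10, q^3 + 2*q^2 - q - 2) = q - 1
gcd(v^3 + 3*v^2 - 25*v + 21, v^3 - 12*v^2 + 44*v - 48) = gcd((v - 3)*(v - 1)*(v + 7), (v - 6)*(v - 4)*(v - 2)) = 1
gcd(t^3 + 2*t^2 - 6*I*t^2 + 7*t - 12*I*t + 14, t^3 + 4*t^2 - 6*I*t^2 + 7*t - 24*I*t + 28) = t^2 - 6*I*t + 7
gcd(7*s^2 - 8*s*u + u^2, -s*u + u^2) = s - u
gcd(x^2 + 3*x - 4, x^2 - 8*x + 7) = x - 1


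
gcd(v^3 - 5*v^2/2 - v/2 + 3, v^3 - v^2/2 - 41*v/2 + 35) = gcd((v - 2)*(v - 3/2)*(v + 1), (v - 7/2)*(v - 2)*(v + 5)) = v - 2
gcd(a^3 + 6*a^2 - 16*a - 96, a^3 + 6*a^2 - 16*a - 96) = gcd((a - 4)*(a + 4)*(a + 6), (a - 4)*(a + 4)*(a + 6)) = a^3 + 6*a^2 - 16*a - 96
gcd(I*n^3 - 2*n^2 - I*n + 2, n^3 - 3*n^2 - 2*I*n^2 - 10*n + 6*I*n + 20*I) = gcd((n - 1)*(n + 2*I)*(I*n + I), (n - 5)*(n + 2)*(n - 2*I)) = 1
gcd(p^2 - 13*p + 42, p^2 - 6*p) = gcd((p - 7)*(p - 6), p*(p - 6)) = p - 6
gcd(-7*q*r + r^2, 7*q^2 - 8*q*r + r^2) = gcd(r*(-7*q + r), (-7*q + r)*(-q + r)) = 7*q - r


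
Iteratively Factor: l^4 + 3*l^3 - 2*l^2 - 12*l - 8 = (l - 2)*(l^3 + 5*l^2 + 8*l + 4) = (l - 2)*(l + 2)*(l^2 + 3*l + 2) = (l - 2)*(l + 2)^2*(l + 1)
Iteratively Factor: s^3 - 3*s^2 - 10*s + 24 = (s - 2)*(s^2 - s - 12) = (s - 2)*(s + 3)*(s - 4)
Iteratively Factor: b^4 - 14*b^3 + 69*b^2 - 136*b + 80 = (b - 1)*(b^3 - 13*b^2 + 56*b - 80) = (b - 5)*(b - 1)*(b^2 - 8*b + 16) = (b - 5)*(b - 4)*(b - 1)*(b - 4)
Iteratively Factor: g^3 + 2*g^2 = (g)*(g^2 + 2*g) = g^2*(g + 2)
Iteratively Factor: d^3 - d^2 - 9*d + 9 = (d - 3)*(d^2 + 2*d - 3) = (d - 3)*(d - 1)*(d + 3)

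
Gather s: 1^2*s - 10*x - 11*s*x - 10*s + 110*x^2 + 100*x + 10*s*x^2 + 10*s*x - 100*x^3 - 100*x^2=s*(10*x^2 - x - 9) - 100*x^3 + 10*x^2 + 90*x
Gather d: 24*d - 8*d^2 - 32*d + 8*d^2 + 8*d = 0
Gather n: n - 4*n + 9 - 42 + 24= -3*n - 9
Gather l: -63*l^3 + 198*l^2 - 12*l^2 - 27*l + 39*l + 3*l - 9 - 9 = -63*l^3 + 186*l^2 + 15*l - 18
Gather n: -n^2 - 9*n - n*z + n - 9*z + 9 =-n^2 + n*(-z - 8) - 9*z + 9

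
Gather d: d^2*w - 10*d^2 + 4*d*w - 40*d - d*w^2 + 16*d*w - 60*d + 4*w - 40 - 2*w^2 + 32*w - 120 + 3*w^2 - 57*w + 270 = d^2*(w - 10) + d*(-w^2 + 20*w - 100) + w^2 - 21*w + 110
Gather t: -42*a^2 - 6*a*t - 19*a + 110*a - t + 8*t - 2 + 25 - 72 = -42*a^2 + 91*a + t*(7 - 6*a) - 49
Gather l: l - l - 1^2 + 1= 0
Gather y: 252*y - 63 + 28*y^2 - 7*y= 28*y^2 + 245*y - 63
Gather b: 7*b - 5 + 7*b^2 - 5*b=7*b^2 + 2*b - 5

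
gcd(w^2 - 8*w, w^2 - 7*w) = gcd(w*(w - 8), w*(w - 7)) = w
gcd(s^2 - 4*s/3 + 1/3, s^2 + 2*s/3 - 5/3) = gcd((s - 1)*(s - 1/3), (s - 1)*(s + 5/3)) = s - 1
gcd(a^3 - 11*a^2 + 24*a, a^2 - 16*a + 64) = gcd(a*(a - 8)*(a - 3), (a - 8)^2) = a - 8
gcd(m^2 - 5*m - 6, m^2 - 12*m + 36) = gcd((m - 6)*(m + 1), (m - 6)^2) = m - 6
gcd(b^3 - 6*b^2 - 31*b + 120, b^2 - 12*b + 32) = b - 8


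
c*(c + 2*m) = c^2 + 2*c*m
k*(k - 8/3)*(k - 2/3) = k^3 - 10*k^2/3 + 16*k/9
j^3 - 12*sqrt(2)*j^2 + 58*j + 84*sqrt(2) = (j - 7*sqrt(2))*(j - 6*sqrt(2))*(j + sqrt(2))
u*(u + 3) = u^2 + 3*u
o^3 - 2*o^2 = o^2*(o - 2)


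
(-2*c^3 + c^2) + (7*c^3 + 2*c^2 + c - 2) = 5*c^3 + 3*c^2 + c - 2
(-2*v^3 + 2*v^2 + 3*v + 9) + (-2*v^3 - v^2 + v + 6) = -4*v^3 + v^2 + 4*v + 15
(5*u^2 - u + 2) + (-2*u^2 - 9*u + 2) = 3*u^2 - 10*u + 4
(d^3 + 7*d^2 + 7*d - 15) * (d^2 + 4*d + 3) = d^5 + 11*d^4 + 38*d^3 + 34*d^2 - 39*d - 45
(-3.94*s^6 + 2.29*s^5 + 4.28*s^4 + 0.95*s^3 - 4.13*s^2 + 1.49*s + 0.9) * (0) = 0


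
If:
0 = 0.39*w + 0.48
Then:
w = -1.23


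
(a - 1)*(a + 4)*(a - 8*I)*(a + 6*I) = a^4 + 3*a^3 - 2*I*a^3 + 44*a^2 - 6*I*a^2 + 144*a + 8*I*a - 192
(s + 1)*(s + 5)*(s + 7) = s^3 + 13*s^2 + 47*s + 35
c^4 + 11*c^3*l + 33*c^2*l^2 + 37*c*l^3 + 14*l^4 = (c + l)^2*(c + 2*l)*(c + 7*l)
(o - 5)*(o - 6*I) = o^2 - 5*o - 6*I*o + 30*I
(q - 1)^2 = q^2 - 2*q + 1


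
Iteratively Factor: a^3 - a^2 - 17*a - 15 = (a + 3)*(a^2 - 4*a - 5) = (a - 5)*(a + 3)*(a + 1)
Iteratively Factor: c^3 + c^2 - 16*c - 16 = (c + 4)*(c^2 - 3*c - 4) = (c - 4)*(c + 4)*(c + 1)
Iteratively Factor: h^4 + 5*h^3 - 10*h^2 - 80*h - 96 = (h - 4)*(h^3 + 9*h^2 + 26*h + 24) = (h - 4)*(h + 2)*(h^2 + 7*h + 12) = (h - 4)*(h + 2)*(h + 3)*(h + 4)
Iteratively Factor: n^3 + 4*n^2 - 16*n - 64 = (n - 4)*(n^2 + 8*n + 16) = (n - 4)*(n + 4)*(n + 4)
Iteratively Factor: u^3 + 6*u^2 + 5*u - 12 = (u + 3)*(u^2 + 3*u - 4) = (u - 1)*(u + 3)*(u + 4)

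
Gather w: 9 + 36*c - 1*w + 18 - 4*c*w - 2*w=36*c + w*(-4*c - 3) + 27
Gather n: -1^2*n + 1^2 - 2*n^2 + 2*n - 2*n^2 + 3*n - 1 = -4*n^2 + 4*n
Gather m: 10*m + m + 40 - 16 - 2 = 11*m + 22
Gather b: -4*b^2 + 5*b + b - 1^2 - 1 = -4*b^2 + 6*b - 2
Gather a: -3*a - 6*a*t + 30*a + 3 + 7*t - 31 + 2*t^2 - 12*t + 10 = a*(27 - 6*t) + 2*t^2 - 5*t - 18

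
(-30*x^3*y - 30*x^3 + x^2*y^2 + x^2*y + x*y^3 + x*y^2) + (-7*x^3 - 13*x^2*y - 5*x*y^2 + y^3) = -30*x^3*y - 37*x^3 + x^2*y^2 - 12*x^2*y + x*y^3 - 4*x*y^2 + y^3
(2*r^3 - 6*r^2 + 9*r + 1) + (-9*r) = 2*r^3 - 6*r^2 + 1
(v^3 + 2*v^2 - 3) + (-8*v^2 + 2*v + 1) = v^3 - 6*v^2 + 2*v - 2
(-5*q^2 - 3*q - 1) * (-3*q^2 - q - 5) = 15*q^4 + 14*q^3 + 31*q^2 + 16*q + 5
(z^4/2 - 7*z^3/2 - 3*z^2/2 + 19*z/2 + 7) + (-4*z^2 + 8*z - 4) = z^4/2 - 7*z^3/2 - 11*z^2/2 + 35*z/2 + 3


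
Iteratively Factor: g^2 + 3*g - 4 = (g - 1)*(g + 4)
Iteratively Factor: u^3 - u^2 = (u - 1)*(u^2) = u*(u - 1)*(u)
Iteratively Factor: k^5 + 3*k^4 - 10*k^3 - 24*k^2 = (k)*(k^4 + 3*k^3 - 10*k^2 - 24*k) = k*(k + 4)*(k^3 - k^2 - 6*k) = k^2*(k + 4)*(k^2 - k - 6) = k^2*(k - 3)*(k + 4)*(k + 2)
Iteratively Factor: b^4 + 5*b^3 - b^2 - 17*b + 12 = (b - 1)*(b^3 + 6*b^2 + 5*b - 12) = (b - 1)*(b + 4)*(b^2 + 2*b - 3) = (b - 1)^2*(b + 4)*(b + 3)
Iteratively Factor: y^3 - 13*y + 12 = (y - 3)*(y^2 + 3*y - 4) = (y - 3)*(y - 1)*(y + 4)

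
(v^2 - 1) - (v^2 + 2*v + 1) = -2*v - 2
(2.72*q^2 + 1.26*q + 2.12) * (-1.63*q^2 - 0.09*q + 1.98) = -4.4336*q^4 - 2.2986*q^3 + 1.8166*q^2 + 2.304*q + 4.1976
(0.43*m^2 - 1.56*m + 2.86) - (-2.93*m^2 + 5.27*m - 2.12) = 3.36*m^2 - 6.83*m + 4.98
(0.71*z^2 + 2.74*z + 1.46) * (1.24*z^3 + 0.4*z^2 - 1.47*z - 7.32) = 0.8804*z^5 + 3.6816*z^4 + 1.8627*z^3 - 8.641*z^2 - 22.203*z - 10.6872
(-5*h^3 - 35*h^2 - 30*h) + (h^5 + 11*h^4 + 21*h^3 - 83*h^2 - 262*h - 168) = h^5 + 11*h^4 + 16*h^3 - 118*h^2 - 292*h - 168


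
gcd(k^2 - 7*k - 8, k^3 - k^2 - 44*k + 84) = 1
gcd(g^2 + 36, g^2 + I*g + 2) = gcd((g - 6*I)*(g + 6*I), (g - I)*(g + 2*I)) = 1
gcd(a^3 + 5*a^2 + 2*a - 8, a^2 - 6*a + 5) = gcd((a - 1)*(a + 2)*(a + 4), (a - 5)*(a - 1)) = a - 1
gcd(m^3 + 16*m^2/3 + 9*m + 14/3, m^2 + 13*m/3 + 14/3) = m^2 + 13*m/3 + 14/3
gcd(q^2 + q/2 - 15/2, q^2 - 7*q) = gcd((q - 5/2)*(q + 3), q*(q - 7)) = 1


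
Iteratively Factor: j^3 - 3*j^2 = (j)*(j^2 - 3*j) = j^2*(j - 3)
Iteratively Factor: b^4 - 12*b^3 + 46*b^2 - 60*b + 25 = (b - 1)*(b^3 - 11*b^2 + 35*b - 25) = (b - 5)*(b - 1)*(b^2 - 6*b + 5) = (b - 5)*(b - 1)^2*(b - 5)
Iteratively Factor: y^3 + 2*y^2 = (y + 2)*(y^2) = y*(y + 2)*(y)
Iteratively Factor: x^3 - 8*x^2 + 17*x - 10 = (x - 2)*(x^2 - 6*x + 5) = (x - 5)*(x - 2)*(x - 1)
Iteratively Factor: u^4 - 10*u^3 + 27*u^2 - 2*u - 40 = (u - 2)*(u^3 - 8*u^2 + 11*u + 20) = (u - 2)*(u + 1)*(u^2 - 9*u + 20) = (u - 5)*(u - 2)*(u + 1)*(u - 4)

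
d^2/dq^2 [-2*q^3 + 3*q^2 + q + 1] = 6 - 12*q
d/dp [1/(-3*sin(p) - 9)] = cos(p)/(3*(sin(p) + 3)^2)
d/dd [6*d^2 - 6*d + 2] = 12*d - 6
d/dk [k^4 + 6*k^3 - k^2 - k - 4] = 4*k^3 + 18*k^2 - 2*k - 1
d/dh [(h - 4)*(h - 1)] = 2*h - 5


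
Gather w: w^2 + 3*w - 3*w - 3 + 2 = w^2 - 1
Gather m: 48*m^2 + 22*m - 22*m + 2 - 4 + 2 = 48*m^2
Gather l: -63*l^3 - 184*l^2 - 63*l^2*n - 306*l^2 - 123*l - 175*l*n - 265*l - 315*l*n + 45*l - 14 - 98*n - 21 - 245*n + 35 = -63*l^3 + l^2*(-63*n - 490) + l*(-490*n - 343) - 343*n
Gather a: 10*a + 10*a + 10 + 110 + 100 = 20*a + 220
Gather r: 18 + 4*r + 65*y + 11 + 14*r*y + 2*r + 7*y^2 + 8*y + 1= r*(14*y + 6) + 7*y^2 + 73*y + 30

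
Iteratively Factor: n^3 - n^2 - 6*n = (n - 3)*(n^2 + 2*n) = n*(n - 3)*(n + 2)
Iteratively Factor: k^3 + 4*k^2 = (k)*(k^2 + 4*k) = k*(k + 4)*(k)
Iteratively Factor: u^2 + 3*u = (u)*(u + 3)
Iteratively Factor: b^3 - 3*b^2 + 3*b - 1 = (b - 1)*(b^2 - 2*b + 1) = (b - 1)^2*(b - 1)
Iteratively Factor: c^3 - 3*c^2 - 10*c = (c)*(c^2 - 3*c - 10) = c*(c + 2)*(c - 5)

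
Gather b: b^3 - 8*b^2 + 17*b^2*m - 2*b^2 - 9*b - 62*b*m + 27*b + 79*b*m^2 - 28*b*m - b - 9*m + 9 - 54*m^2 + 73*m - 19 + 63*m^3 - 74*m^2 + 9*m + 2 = b^3 + b^2*(17*m - 10) + b*(79*m^2 - 90*m + 17) + 63*m^3 - 128*m^2 + 73*m - 8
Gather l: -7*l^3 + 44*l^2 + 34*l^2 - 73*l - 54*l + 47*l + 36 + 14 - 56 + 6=-7*l^3 + 78*l^2 - 80*l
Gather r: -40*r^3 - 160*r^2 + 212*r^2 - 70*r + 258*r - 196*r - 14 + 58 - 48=-40*r^3 + 52*r^2 - 8*r - 4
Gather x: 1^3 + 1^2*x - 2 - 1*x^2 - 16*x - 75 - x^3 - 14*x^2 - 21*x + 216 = -x^3 - 15*x^2 - 36*x + 140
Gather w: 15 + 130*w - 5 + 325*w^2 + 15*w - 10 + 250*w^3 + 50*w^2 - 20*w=250*w^3 + 375*w^2 + 125*w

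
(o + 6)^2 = o^2 + 12*o + 36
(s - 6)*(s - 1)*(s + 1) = s^3 - 6*s^2 - s + 6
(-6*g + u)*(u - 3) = -6*g*u + 18*g + u^2 - 3*u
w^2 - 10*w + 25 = (w - 5)^2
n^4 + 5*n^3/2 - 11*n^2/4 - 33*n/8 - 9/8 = (n - 3/2)*(n + 1/2)^2*(n + 3)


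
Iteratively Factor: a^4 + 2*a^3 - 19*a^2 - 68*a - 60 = (a + 3)*(a^3 - a^2 - 16*a - 20) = (a + 2)*(a + 3)*(a^2 - 3*a - 10) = (a - 5)*(a + 2)*(a + 3)*(a + 2)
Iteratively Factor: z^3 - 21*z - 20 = (z - 5)*(z^2 + 5*z + 4) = (z - 5)*(z + 4)*(z + 1)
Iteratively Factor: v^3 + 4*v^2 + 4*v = (v + 2)*(v^2 + 2*v) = (v + 2)^2*(v)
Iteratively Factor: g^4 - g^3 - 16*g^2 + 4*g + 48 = (g + 2)*(g^3 - 3*g^2 - 10*g + 24) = (g + 2)*(g + 3)*(g^2 - 6*g + 8) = (g - 4)*(g + 2)*(g + 3)*(g - 2)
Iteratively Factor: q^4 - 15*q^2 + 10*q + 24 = (q + 4)*(q^3 - 4*q^2 + q + 6) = (q + 1)*(q + 4)*(q^2 - 5*q + 6) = (q - 2)*(q + 1)*(q + 4)*(q - 3)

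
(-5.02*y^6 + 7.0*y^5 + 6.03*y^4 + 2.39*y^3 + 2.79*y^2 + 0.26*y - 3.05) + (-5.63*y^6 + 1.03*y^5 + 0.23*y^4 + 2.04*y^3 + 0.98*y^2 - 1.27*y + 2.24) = -10.65*y^6 + 8.03*y^5 + 6.26*y^4 + 4.43*y^3 + 3.77*y^2 - 1.01*y - 0.81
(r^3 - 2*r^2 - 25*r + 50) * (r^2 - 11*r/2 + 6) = r^5 - 15*r^4/2 - 8*r^3 + 351*r^2/2 - 425*r + 300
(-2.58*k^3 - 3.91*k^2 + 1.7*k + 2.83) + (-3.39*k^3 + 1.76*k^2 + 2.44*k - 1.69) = -5.97*k^3 - 2.15*k^2 + 4.14*k + 1.14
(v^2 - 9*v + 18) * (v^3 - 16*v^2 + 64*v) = v^5 - 25*v^4 + 226*v^3 - 864*v^2 + 1152*v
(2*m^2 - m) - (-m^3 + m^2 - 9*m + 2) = m^3 + m^2 + 8*m - 2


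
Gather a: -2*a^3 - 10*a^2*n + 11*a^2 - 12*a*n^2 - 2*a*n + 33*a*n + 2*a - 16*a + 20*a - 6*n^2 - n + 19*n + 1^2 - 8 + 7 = -2*a^3 + a^2*(11 - 10*n) + a*(-12*n^2 + 31*n + 6) - 6*n^2 + 18*n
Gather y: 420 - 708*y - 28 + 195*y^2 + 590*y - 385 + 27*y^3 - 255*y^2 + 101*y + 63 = 27*y^3 - 60*y^2 - 17*y + 70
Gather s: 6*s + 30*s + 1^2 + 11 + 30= 36*s + 42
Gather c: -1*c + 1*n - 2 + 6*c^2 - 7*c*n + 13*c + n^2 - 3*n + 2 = 6*c^2 + c*(12 - 7*n) + n^2 - 2*n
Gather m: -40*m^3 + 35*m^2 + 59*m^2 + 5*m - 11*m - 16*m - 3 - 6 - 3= -40*m^3 + 94*m^2 - 22*m - 12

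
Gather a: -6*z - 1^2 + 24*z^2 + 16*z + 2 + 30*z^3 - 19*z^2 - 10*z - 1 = 30*z^3 + 5*z^2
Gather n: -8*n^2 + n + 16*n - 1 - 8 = -8*n^2 + 17*n - 9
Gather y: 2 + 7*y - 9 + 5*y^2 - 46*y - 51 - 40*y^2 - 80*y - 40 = -35*y^2 - 119*y - 98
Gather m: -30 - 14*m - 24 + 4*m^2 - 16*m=4*m^2 - 30*m - 54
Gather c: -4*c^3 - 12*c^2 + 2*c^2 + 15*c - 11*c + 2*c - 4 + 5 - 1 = -4*c^3 - 10*c^2 + 6*c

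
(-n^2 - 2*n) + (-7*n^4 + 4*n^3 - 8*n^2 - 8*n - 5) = -7*n^4 + 4*n^3 - 9*n^2 - 10*n - 5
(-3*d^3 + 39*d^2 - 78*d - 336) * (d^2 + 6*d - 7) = -3*d^5 + 21*d^4 + 177*d^3 - 1077*d^2 - 1470*d + 2352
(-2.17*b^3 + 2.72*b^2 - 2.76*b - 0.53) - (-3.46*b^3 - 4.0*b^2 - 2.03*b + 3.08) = 1.29*b^3 + 6.72*b^2 - 0.73*b - 3.61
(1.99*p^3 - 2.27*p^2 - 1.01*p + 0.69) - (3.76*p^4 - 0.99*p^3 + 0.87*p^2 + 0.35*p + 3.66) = -3.76*p^4 + 2.98*p^3 - 3.14*p^2 - 1.36*p - 2.97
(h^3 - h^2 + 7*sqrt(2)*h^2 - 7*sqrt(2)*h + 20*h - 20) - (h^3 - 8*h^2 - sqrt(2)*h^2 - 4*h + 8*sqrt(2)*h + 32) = 7*h^2 + 8*sqrt(2)*h^2 - 15*sqrt(2)*h + 24*h - 52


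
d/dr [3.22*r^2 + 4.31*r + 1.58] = 6.44*r + 4.31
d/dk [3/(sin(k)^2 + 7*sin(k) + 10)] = -3*(2*sin(k) + 7)*cos(k)/(sin(k)^2 + 7*sin(k) + 10)^2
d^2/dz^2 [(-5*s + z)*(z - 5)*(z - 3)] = -10*s + 6*z - 16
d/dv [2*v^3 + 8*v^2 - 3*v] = 6*v^2 + 16*v - 3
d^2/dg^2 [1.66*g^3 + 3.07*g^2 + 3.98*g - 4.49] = 9.96*g + 6.14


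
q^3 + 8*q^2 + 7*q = q*(q + 1)*(q + 7)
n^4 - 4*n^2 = n^2*(n - 2)*(n + 2)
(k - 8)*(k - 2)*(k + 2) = k^3 - 8*k^2 - 4*k + 32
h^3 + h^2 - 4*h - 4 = (h - 2)*(h + 1)*(h + 2)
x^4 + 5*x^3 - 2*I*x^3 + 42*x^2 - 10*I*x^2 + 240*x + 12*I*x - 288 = (x - 1)*(x + 6)*(x - 8*I)*(x + 6*I)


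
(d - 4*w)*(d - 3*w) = d^2 - 7*d*w + 12*w^2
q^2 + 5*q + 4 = (q + 1)*(q + 4)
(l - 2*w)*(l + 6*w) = l^2 + 4*l*w - 12*w^2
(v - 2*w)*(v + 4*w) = v^2 + 2*v*w - 8*w^2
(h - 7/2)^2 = h^2 - 7*h + 49/4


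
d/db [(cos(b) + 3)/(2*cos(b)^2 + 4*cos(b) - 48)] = (cos(b)^2 + 6*cos(b) + 30)*sin(b)/(2*(cos(b)^2 + 2*cos(b) - 24)^2)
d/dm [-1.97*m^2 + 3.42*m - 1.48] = 3.42 - 3.94*m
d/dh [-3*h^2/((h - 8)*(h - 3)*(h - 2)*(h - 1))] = 6*h*(h^4 - 7*h^3 + 47*h - 48)/(h^8 - 28*h^7 + 314*h^6 - 1840*h^5 + 6209*h^4 - 12436*h^3 + 14500*h^2 - 9024*h + 2304)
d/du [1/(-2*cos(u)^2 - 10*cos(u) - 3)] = -2*(2*cos(u) + 5)*sin(u)/(10*cos(u) + cos(2*u) + 4)^2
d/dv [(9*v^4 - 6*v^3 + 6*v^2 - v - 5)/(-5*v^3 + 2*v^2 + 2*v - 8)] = (-45*v^6 + 36*v^5 + 72*v^4 - 322*v^3 + 83*v^2 - 76*v + 18)/(25*v^6 - 20*v^5 - 16*v^4 + 88*v^3 - 28*v^2 - 32*v + 64)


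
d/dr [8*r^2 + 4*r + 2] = 16*r + 4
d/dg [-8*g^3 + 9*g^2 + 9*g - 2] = -24*g^2 + 18*g + 9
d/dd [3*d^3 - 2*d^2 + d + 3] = 9*d^2 - 4*d + 1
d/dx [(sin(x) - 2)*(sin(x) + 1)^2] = -3*cos(x)^3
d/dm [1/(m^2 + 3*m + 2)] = (-2*m - 3)/(m^2 + 3*m + 2)^2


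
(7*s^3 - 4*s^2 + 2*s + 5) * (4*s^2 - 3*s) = 28*s^5 - 37*s^4 + 20*s^3 + 14*s^2 - 15*s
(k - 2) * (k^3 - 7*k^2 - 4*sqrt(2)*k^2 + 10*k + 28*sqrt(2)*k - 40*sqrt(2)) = k^4 - 9*k^3 - 4*sqrt(2)*k^3 + 24*k^2 + 36*sqrt(2)*k^2 - 96*sqrt(2)*k - 20*k + 80*sqrt(2)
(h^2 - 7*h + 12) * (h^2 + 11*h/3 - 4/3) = h^4 - 10*h^3/3 - 15*h^2 + 160*h/3 - 16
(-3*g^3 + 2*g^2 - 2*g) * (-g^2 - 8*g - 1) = 3*g^5 + 22*g^4 - 11*g^3 + 14*g^2 + 2*g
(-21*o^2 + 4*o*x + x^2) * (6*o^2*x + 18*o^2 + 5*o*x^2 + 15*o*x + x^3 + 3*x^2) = -126*o^4*x - 378*o^4 - 81*o^3*x^2 - 243*o^3*x + 5*o^2*x^3 + 15*o^2*x^2 + 9*o*x^4 + 27*o*x^3 + x^5 + 3*x^4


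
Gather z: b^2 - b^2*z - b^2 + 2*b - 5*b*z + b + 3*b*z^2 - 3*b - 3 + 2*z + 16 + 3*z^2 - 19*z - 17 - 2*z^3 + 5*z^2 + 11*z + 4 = -2*z^3 + z^2*(3*b + 8) + z*(-b^2 - 5*b - 6)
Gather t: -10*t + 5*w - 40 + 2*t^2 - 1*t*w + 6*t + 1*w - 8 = 2*t^2 + t*(-w - 4) + 6*w - 48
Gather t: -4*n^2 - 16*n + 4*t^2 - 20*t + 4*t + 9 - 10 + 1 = -4*n^2 - 16*n + 4*t^2 - 16*t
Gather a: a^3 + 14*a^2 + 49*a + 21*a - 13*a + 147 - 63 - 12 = a^3 + 14*a^2 + 57*a + 72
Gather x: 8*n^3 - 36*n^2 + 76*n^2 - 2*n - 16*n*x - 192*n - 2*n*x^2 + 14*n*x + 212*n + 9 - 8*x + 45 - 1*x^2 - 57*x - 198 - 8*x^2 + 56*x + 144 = 8*n^3 + 40*n^2 + 18*n + x^2*(-2*n - 9) + x*(-2*n - 9)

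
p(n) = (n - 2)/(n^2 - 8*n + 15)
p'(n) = (8 - 2*n)*(n - 2)/(n^2 - 8*n + 15)^2 + 1/(n^2 - 8*n + 15)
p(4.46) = -3.12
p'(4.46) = -4.91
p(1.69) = -0.07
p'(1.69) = 0.15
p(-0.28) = -0.13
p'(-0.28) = -0.01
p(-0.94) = -0.13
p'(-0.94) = -0.01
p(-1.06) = -0.12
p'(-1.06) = -0.01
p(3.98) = -1.98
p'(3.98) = -0.92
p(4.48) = -3.22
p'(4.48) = -5.32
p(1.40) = -0.10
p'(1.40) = 0.08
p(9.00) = 0.29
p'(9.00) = -0.08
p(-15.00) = -0.05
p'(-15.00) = 0.00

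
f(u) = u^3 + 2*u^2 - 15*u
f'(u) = 3*u^2 + 4*u - 15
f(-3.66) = 32.66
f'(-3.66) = 10.55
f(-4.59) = 14.28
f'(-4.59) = 29.84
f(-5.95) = -50.59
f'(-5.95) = 67.41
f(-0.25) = 3.86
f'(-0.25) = -15.81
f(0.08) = -1.19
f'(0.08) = -14.66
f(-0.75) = 11.95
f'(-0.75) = -16.31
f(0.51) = -7.00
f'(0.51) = -12.18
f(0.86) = -10.78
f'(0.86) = -9.34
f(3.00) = 0.00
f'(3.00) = 24.00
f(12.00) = 1836.00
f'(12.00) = 465.00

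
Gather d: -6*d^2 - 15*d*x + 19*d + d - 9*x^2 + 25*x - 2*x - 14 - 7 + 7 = -6*d^2 + d*(20 - 15*x) - 9*x^2 + 23*x - 14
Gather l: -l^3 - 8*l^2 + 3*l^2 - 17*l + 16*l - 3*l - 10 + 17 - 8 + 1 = -l^3 - 5*l^2 - 4*l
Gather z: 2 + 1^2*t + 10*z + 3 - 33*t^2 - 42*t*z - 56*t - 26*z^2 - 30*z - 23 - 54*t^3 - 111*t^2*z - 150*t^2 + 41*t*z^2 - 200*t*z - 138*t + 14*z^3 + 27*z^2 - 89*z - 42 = -54*t^3 - 183*t^2 - 193*t + 14*z^3 + z^2*(41*t + 1) + z*(-111*t^2 - 242*t - 109) - 60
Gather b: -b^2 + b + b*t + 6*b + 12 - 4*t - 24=-b^2 + b*(t + 7) - 4*t - 12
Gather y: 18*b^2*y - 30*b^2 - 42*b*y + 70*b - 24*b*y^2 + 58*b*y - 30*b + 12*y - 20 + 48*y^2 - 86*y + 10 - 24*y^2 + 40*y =-30*b^2 + 40*b + y^2*(24 - 24*b) + y*(18*b^2 + 16*b - 34) - 10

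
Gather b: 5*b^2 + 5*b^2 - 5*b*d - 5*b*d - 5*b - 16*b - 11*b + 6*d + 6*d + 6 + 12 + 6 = 10*b^2 + b*(-10*d - 32) + 12*d + 24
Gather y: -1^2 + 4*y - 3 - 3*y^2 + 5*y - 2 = -3*y^2 + 9*y - 6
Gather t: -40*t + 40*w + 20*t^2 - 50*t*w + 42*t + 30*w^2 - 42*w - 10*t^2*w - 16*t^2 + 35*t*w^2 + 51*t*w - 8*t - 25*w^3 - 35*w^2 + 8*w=t^2*(4 - 10*w) + t*(35*w^2 + w - 6) - 25*w^3 - 5*w^2 + 6*w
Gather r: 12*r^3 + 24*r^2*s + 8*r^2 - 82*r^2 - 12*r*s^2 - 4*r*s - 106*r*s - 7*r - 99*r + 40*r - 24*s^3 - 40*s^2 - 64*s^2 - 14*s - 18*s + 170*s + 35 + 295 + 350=12*r^3 + r^2*(24*s - 74) + r*(-12*s^2 - 110*s - 66) - 24*s^3 - 104*s^2 + 138*s + 680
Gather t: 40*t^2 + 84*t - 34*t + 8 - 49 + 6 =40*t^2 + 50*t - 35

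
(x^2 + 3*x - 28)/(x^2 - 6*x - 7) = (-x^2 - 3*x + 28)/(-x^2 + 6*x + 7)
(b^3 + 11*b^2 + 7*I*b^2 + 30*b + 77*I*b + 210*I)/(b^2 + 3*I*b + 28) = (b^2 + 11*b + 30)/(b - 4*I)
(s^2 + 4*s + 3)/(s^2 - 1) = (s + 3)/(s - 1)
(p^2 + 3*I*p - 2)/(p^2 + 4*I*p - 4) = (p + I)/(p + 2*I)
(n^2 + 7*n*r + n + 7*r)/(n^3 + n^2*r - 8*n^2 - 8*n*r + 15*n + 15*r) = (n^2 + 7*n*r + n + 7*r)/(n^3 + n^2*r - 8*n^2 - 8*n*r + 15*n + 15*r)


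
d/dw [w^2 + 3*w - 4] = 2*w + 3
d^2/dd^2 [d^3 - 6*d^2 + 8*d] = 6*d - 12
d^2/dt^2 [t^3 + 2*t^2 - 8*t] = 6*t + 4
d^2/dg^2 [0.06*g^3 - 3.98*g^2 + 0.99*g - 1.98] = 0.36*g - 7.96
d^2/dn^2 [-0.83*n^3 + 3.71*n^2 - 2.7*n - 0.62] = 7.42 - 4.98*n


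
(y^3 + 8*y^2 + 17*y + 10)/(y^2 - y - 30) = (y^2 + 3*y + 2)/(y - 6)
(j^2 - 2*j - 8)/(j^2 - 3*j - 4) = (j + 2)/(j + 1)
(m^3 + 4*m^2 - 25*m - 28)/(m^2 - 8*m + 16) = (m^2 + 8*m + 7)/(m - 4)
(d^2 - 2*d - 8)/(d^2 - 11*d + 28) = (d + 2)/(d - 7)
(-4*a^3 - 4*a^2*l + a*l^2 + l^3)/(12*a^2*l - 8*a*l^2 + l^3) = (-2*a^2 - 3*a*l - l^2)/(l*(6*a - l))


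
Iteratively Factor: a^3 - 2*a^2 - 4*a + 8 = (a + 2)*(a^2 - 4*a + 4) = (a - 2)*(a + 2)*(a - 2)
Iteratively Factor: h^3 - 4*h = (h)*(h^2 - 4) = h*(h + 2)*(h - 2)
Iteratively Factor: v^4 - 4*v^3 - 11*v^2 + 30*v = (v - 2)*(v^3 - 2*v^2 - 15*v) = (v - 2)*(v + 3)*(v^2 - 5*v) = (v - 5)*(v - 2)*(v + 3)*(v)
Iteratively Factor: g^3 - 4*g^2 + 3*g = (g - 3)*(g^2 - g) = (g - 3)*(g - 1)*(g)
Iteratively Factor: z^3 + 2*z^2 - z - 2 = (z - 1)*(z^2 + 3*z + 2) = (z - 1)*(z + 1)*(z + 2)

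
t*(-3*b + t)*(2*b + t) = -6*b^2*t - b*t^2 + t^3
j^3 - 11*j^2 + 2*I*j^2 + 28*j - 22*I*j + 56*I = (j - 7)*(j - 4)*(j + 2*I)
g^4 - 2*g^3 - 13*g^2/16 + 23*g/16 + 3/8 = (g - 2)*(g - 1)*(g + 1/4)*(g + 3/4)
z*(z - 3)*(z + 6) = z^3 + 3*z^2 - 18*z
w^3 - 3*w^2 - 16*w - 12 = (w - 6)*(w + 1)*(w + 2)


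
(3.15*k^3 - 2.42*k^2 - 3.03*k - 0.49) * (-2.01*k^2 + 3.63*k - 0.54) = -6.3315*k^5 + 16.2987*k^4 - 4.3953*k^3 - 8.7072*k^2 - 0.1425*k + 0.2646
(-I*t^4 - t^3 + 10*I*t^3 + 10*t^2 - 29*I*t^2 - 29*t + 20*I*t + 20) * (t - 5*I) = -I*t^5 - 6*t^4 + 10*I*t^4 + 60*t^3 - 24*I*t^3 - 174*t^2 - 30*I*t^2 + 120*t + 145*I*t - 100*I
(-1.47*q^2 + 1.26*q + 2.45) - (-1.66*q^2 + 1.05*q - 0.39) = 0.19*q^2 + 0.21*q + 2.84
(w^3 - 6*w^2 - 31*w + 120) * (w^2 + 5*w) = w^5 - w^4 - 61*w^3 - 35*w^2 + 600*w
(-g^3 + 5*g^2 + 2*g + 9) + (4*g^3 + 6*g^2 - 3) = 3*g^3 + 11*g^2 + 2*g + 6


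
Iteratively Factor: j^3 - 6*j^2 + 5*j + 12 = (j + 1)*(j^2 - 7*j + 12) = (j - 4)*(j + 1)*(j - 3)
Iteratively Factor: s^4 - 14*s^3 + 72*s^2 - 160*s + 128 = (s - 4)*(s^3 - 10*s^2 + 32*s - 32) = (s - 4)^2*(s^2 - 6*s + 8) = (s - 4)^2*(s - 2)*(s - 4)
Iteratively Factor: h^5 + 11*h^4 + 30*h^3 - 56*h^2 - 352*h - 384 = (h + 4)*(h^4 + 7*h^3 + 2*h^2 - 64*h - 96) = (h + 2)*(h + 4)*(h^3 + 5*h^2 - 8*h - 48) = (h + 2)*(h + 4)^2*(h^2 + h - 12) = (h - 3)*(h + 2)*(h + 4)^2*(h + 4)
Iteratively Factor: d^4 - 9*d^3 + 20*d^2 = (d)*(d^3 - 9*d^2 + 20*d) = d^2*(d^2 - 9*d + 20) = d^2*(d - 5)*(d - 4)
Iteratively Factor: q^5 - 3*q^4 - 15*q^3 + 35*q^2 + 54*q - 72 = (q - 1)*(q^4 - 2*q^3 - 17*q^2 + 18*q + 72) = (q - 3)*(q - 1)*(q^3 + q^2 - 14*q - 24) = (q - 3)*(q - 1)*(q + 3)*(q^2 - 2*q - 8) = (q - 3)*(q - 1)*(q + 2)*(q + 3)*(q - 4)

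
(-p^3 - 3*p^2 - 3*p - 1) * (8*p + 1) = -8*p^4 - 25*p^3 - 27*p^2 - 11*p - 1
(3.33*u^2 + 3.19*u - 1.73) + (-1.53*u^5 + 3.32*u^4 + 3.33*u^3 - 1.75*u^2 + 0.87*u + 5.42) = -1.53*u^5 + 3.32*u^4 + 3.33*u^3 + 1.58*u^2 + 4.06*u + 3.69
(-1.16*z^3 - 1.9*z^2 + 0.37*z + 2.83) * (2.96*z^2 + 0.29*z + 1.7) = -3.4336*z^5 - 5.9604*z^4 - 1.4278*z^3 + 5.2541*z^2 + 1.4497*z + 4.811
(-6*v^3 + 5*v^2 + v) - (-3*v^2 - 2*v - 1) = -6*v^3 + 8*v^2 + 3*v + 1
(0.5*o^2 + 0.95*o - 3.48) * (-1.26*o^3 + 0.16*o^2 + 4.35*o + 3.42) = -0.63*o^5 - 1.117*o^4 + 6.7118*o^3 + 5.2857*o^2 - 11.889*o - 11.9016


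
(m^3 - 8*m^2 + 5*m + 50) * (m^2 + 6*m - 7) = m^5 - 2*m^4 - 50*m^3 + 136*m^2 + 265*m - 350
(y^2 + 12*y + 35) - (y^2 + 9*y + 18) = 3*y + 17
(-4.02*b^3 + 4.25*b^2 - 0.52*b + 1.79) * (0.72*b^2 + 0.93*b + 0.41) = -2.8944*b^5 - 0.6786*b^4 + 1.9299*b^3 + 2.5477*b^2 + 1.4515*b + 0.7339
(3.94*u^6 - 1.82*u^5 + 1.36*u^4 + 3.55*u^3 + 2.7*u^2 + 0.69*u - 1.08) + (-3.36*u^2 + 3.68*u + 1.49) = 3.94*u^6 - 1.82*u^5 + 1.36*u^4 + 3.55*u^3 - 0.66*u^2 + 4.37*u + 0.41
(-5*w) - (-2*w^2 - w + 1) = 2*w^2 - 4*w - 1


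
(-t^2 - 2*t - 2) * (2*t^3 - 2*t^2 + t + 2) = -2*t^5 - 2*t^4 - t^3 - 6*t - 4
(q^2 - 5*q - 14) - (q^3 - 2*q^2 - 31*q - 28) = -q^3 + 3*q^2 + 26*q + 14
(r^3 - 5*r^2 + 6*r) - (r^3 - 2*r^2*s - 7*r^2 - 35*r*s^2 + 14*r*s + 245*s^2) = 2*r^2*s + 2*r^2 + 35*r*s^2 - 14*r*s + 6*r - 245*s^2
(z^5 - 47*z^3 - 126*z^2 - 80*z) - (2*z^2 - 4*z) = z^5 - 47*z^3 - 128*z^2 - 76*z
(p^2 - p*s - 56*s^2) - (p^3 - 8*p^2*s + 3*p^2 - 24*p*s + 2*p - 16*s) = -p^3 + 8*p^2*s - 2*p^2 + 23*p*s - 2*p - 56*s^2 + 16*s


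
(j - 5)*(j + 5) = j^2 - 25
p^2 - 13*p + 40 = (p - 8)*(p - 5)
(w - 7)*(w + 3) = w^2 - 4*w - 21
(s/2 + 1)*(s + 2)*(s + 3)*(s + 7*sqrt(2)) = s^4/2 + 7*s^3/2 + 7*sqrt(2)*s^3/2 + 8*s^2 + 49*sqrt(2)*s^2/2 + 6*s + 56*sqrt(2)*s + 42*sqrt(2)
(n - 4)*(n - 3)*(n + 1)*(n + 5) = n^4 - n^3 - 25*n^2 + 37*n + 60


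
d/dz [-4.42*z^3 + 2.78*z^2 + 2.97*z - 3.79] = -13.26*z^2 + 5.56*z + 2.97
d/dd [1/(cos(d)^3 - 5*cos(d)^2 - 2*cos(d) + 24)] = (3*cos(d)^2 - 10*cos(d) - 2)*sin(d)/(cos(d)^3 - 5*cos(d)^2 - 2*cos(d) + 24)^2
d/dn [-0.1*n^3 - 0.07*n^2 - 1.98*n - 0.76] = -0.3*n^2 - 0.14*n - 1.98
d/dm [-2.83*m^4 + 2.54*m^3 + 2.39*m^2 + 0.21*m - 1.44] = -11.32*m^3 + 7.62*m^2 + 4.78*m + 0.21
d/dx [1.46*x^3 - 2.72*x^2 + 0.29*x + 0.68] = 4.38*x^2 - 5.44*x + 0.29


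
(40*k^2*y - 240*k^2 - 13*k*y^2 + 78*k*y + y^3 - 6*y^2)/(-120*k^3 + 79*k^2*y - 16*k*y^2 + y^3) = (y - 6)/(-3*k + y)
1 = 1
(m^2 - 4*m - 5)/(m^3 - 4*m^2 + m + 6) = (m - 5)/(m^2 - 5*m + 6)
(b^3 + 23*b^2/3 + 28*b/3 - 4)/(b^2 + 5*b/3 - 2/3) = b + 6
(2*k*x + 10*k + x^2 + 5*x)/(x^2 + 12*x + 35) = (2*k + x)/(x + 7)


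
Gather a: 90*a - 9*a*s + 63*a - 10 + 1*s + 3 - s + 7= a*(153 - 9*s)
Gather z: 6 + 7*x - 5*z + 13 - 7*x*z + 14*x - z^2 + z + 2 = 21*x - z^2 + z*(-7*x - 4) + 21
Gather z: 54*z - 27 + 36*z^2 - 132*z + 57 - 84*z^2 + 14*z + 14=-48*z^2 - 64*z + 44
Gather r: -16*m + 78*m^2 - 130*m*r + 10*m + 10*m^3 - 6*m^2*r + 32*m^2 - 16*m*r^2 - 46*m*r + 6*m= 10*m^3 + 110*m^2 - 16*m*r^2 + r*(-6*m^2 - 176*m)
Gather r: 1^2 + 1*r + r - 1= 2*r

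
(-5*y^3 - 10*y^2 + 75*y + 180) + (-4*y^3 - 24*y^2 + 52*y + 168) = -9*y^3 - 34*y^2 + 127*y + 348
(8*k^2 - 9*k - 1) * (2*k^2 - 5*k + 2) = 16*k^4 - 58*k^3 + 59*k^2 - 13*k - 2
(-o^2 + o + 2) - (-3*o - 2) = -o^2 + 4*o + 4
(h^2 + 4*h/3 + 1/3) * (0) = 0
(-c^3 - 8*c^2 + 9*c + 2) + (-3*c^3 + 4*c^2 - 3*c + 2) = -4*c^3 - 4*c^2 + 6*c + 4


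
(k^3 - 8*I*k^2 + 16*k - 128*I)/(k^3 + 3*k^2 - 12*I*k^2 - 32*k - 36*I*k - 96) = (k + 4*I)/(k + 3)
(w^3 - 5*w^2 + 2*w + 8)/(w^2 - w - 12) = (w^2 - w - 2)/(w + 3)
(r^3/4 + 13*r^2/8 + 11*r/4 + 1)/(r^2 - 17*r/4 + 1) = (2*r^3 + 13*r^2 + 22*r + 8)/(2*(4*r^2 - 17*r + 4))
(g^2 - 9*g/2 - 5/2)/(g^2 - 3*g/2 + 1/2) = (2*g^2 - 9*g - 5)/(2*g^2 - 3*g + 1)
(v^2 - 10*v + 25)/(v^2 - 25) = (v - 5)/(v + 5)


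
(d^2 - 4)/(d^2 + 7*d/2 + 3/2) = 2*(d^2 - 4)/(2*d^2 + 7*d + 3)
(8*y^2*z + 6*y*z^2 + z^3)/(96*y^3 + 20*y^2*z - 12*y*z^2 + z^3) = z*(4*y + z)/(48*y^2 - 14*y*z + z^2)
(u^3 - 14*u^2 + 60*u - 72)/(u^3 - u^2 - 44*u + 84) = (u - 6)/(u + 7)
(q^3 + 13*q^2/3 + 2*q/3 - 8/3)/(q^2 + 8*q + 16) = (3*q^2 + q - 2)/(3*(q + 4))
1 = 1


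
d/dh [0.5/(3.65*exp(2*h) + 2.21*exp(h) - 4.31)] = (-3.65*exp(h) - 1.105)*exp(h)/(3.65*exp(2*h) + 2.21*exp(h) - 4.31)^2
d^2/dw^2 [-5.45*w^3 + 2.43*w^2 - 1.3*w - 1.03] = 4.86 - 32.7*w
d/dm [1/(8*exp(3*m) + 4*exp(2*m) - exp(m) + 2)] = (-24*exp(2*m) - 8*exp(m) + 1)*exp(m)/(8*exp(3*m) + 4*exp(2*m) - exp(m) + 2)^2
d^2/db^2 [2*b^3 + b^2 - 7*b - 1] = 12*b + 2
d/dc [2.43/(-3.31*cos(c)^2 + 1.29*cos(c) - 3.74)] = (3.1347 - 16.0866*cos(c))*sin(c)/(3.31*cos(c)^2 - 1.29*cos(c) + 3.74)^2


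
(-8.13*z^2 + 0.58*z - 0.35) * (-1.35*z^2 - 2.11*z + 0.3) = 10.9755*z^4 + 16.3713*z^3 - 3.1903*z^2 + 0.9125*z - 0.105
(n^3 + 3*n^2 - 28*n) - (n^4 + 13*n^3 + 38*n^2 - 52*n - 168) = -n^4 - 12*n^3 - 35*n^2 + 24*n + 168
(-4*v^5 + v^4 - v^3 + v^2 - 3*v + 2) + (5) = -4*v^5 + v^4 - v^3 + v^2 - 3*v + 7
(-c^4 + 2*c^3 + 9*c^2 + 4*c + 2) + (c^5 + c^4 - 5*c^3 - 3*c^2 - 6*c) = c^5 - 3*c^3 + 6*c^2 - 2*c + 2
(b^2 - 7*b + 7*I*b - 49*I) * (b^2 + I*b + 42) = b^4 - 7*b^3 + 8*I*b^3 + 35*b^2 - 56*I*b^2 - 245*b + 294*I*b - 2058*I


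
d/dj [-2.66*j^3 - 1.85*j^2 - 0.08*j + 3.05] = -7.98*j^2 - 3.7*j - 0.08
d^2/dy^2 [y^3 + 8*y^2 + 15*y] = 6*y + 16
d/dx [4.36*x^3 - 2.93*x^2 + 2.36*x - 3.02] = 13.08*x^2 - 5.86*x + 2.36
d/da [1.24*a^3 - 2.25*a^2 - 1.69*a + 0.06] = 3.72*a^2 - 4.5*a - 1.69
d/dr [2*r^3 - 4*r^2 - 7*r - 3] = 6*r^2 - 8*r - 7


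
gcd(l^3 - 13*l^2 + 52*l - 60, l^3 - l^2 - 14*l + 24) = l - 2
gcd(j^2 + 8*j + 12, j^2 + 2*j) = j + 2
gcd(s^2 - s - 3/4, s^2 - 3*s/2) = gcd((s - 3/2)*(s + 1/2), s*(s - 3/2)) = s - 3/2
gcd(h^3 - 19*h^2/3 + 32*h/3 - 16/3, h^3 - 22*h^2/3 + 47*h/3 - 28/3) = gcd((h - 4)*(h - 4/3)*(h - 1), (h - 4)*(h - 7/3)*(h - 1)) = h^2 - 5*h + 4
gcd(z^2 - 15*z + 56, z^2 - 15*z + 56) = z^2 - 15*z + 56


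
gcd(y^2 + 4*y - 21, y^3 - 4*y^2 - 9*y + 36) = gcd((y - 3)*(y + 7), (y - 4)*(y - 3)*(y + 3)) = y - 3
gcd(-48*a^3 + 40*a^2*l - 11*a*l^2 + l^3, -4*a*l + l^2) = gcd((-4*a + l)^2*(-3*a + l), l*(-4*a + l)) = 4*a - l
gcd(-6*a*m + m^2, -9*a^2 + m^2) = 1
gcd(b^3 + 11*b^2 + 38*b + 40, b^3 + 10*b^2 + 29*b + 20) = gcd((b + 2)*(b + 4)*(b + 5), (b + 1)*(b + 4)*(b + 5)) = b^2 + 9*b + 20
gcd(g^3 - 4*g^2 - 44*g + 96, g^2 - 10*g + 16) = g^2 - 10*g + 16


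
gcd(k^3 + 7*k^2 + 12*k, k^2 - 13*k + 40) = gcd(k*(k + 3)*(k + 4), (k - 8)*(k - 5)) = 1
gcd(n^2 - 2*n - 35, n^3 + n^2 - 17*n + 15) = n + 5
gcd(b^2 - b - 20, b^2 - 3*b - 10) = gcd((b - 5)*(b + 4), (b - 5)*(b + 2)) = b - 5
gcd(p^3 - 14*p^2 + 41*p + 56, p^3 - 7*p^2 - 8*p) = p^2 - 7*p - 8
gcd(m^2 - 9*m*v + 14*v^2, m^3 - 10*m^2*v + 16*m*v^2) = -m + 2*v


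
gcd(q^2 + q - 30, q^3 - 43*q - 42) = q + 6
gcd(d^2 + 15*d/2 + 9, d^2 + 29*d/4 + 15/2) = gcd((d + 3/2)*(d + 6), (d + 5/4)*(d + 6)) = d + 6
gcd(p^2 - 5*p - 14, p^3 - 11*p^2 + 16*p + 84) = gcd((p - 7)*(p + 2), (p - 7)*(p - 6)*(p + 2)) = p^2 - 5*p - 14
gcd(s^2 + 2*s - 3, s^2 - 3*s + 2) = s - 1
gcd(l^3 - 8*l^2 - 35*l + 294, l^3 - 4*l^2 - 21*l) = l - 7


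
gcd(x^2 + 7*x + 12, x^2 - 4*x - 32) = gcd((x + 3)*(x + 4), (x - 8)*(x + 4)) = x + 4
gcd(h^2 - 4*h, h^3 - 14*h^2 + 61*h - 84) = h - 4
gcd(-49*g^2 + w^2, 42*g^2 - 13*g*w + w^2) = -7*g + w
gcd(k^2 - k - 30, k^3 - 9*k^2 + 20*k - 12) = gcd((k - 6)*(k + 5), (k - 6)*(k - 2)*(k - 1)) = k - 6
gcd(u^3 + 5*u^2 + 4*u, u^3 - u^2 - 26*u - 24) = u^2 + 5*u + 4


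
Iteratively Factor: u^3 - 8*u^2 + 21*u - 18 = (u - 2)*(u^2 - 6*u + 9) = (u - 3)*(u - 2)*(u - 3)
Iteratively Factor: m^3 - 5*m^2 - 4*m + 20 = (m - 2)*(m^2 - 3*m - 10) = (m - 2)*(m + 2)*(m - 5)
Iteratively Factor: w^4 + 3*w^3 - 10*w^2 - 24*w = (w + 2)*(w^3 + w^2 - 12*w) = (w - 3)*(w + 2)*(w^2 + 4*w) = w*(w - 3)*(w + 2)*(w + 4)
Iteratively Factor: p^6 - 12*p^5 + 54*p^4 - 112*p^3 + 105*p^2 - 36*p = (p - 3)*(p^5 - 9*p^4 + 27*p^3 - 31*p^2 + 12*p) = p*(p - 3)*(p^4 - 9*p^3 + 27*p^2 - 31*p + 12) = p*(p - 3)*(p - 1)*(p^3 - 8*p^2 + 19*p - 12) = p*(p - 3)^2*(p - 1)*(p^2 - 5*p + 4) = p*(p - 4)*(p - 3)^2*(p - 1)*(p - 1)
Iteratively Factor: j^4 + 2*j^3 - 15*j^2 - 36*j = (j - 4)*(j^3 + 6*j^2 + 9*j) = (j - 4)*(j + 3)*(j^2 + 3*j) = (j - 4)*(j + 3)^2*(j)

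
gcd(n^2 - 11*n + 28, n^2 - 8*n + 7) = n - 7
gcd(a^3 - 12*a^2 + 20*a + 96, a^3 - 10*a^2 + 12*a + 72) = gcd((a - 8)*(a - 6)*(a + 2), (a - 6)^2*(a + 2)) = a^2 - 4*a - 12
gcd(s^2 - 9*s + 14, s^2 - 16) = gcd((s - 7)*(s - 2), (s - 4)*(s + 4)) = 1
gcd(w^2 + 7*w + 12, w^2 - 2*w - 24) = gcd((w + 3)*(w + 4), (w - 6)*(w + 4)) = w + 4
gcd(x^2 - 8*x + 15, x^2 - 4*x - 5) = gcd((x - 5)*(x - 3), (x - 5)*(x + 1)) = x - 5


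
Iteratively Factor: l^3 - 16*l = (l + 4)*(l^2 - 4*l) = (l - 4)*(l + 4)*(l)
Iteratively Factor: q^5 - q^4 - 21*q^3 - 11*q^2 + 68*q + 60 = (q - 5)*(q^4 + 4*q^3 - q^2 - 16*q - 12) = (q - 5)*(q + 1)*(q^3 + 3*q^2 - 4*q - 12) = (q - 5)*(q + 1)*(q + 2)*(q^2 + q - 6) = (q - 5)*(q - 2)*(q + 1)*(q + 2)*(q + 3)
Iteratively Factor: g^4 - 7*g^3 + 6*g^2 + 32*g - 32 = (g - 4)*(g^3 - 3*g^2 - 6*g + 8) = (g - 4)^2*(g^2 + g - 2) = (g - 4)^2*(g - 1)*(g + 2)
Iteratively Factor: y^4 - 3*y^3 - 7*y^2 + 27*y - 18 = (y + 3)*(y^3 - 6*y^2 + 11*y - 6) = (y - 3)*(y + 3)*(y^2 - 3*y + 2) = (y - 3)*(y - 2)*(y + 3)*(y - 1)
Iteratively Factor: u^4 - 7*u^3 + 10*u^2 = (u - 2)*(u^3 - 5*u^2) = u*(u - 2)*(u^2 - 5*u) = u*(u - 5)*(u - 2)*(u)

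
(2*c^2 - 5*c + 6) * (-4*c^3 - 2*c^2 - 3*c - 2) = -8*c^5 + 16*c^4 - 20*c^3 - c^2 - 8*c - 12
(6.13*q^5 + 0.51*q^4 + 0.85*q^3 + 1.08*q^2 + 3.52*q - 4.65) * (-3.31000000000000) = -20.2903*q^5 - 1.6881*q^4 - 2.8135*q^3 - 3.5748*q^2 - 11.6512*q + 15.3915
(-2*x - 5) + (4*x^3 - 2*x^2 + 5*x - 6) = 4*x^3 - 2*x^2 + 3*x - 11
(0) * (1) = 0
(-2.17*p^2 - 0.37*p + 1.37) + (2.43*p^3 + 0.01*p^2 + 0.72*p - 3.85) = 2.43*p^3 - 2.16*p^2 + 0.35*p - 2.48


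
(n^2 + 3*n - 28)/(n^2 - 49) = (n - 4)/(n - 7)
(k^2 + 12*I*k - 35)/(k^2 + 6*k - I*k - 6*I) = (k^2 + 12*I*k - 35)/(k^2 + k*(6 - I) - 6*I)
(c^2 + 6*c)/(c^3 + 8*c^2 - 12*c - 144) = c/(c^2 + 2*c - 24)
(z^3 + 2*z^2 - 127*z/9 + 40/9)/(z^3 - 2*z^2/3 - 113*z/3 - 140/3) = (9*z^2 - 27*z + 8)/(3*(3*z^2 - 17*z - 28))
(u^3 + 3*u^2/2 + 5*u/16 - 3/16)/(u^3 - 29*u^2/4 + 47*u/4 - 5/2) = (4*u^2 + 7*u + 3)/(4*(u^2 - 7*u + 10))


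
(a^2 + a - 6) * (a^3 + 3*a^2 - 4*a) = a^5 + 4*a^4 - 7*a^3 - 22*a^2 + 24*a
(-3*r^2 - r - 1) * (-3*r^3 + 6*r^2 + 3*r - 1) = 9*r^5 - 15*r^4 - 12*r^3 - 6*r^2 - 2*r + 1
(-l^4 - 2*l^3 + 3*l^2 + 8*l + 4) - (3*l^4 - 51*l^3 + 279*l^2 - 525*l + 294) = -4*l^4 + 49*l^3 - 276*l^2 + 533*l - 290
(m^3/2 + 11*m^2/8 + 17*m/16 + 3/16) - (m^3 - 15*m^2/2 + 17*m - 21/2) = -m^3/2 + 71*m^2/8 - 255*m/16 + 171/16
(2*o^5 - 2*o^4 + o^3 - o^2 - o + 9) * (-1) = -2*o^5 + 2*o^4 - o^3 + o^2 + o - 9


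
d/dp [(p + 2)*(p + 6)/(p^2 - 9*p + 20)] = (-17*p^2 + 16*p + 268)/(p^4 - 18*p^3 + 121*p^2 - 360*p + 400)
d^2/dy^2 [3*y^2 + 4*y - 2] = 6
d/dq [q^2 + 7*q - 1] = 2*q + 7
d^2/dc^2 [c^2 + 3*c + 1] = 2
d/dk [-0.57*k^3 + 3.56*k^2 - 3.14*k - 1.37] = -1.71*k^2 + 7.12*k - 3.14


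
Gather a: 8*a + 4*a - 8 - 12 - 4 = 12*a - 24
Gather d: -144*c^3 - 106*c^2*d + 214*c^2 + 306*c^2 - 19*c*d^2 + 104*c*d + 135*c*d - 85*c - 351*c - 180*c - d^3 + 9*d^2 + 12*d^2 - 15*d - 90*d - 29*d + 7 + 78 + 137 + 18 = -144*c^3 + 520*c^2 - 616*c - d^3 + d^2*(21 - 19*c) + d*(-106*c^2 + 239*c - 134) + 240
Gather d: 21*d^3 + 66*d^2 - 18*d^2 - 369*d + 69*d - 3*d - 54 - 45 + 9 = 21*d^3 + 48*d^2 - 303*d - 90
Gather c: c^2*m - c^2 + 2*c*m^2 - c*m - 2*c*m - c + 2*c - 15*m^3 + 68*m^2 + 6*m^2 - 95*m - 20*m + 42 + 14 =c^2*(m - 1) + c*(2*m^2 - 3*m + 1) - 15*m^3 + 74*m^2 - 115*m + 56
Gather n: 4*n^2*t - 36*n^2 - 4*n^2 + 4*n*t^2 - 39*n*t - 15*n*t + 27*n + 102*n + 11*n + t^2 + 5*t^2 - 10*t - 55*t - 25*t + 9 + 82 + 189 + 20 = n^2*(4*t - 40) + n*(4*t^2 - 54*t + 140) + 6*t^2 - 90*t + 300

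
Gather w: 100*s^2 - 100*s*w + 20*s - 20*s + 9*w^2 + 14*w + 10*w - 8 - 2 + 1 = 100*s^2 + 9*w^2 + w*(24 - 100*s) - 9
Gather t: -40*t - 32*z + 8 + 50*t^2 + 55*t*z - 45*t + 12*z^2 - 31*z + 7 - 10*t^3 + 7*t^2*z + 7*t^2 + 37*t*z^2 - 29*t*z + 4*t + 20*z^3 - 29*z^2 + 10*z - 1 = -10*t^3 + t^2*(7*z + 57) + t*(37*z^2 + 26*z - 81) + 20*z^3 - 17*z^2 - 53*z + 14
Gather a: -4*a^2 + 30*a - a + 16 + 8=-4*a^2 + 29*a + 24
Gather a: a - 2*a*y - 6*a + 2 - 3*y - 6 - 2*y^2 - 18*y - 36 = a*(-2*y - 5) - 2*y^2 - 21*y - 40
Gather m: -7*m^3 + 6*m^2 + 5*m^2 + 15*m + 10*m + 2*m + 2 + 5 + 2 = -7*m^3 + 11*m^2 + 27*m + 9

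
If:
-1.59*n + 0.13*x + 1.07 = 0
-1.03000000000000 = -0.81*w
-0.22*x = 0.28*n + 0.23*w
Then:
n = 0.51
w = 1.27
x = -1.98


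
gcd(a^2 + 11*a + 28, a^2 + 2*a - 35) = a + 7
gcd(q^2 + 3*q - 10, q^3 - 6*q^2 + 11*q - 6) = q - 2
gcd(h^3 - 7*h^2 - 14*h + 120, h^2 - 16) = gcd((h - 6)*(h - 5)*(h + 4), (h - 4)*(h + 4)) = h + 4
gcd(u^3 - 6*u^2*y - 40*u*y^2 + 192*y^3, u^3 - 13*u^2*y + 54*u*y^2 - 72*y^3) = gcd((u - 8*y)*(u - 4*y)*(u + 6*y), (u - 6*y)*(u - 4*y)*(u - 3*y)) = -u + 4*y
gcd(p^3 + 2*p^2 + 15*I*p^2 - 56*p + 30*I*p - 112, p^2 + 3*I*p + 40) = p + 8*I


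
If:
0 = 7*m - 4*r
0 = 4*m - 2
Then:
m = 1/2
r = 7/8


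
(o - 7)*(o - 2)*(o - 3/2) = o^3 - 21*o^2/2 + 55*o/2 - 21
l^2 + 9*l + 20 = (l + 4)*(l + 5)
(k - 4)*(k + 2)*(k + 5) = k^3 + 3*k^2 - 18*k - 40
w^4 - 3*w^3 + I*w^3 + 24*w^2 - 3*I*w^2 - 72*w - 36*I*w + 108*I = (w - 3)*(w - 3*I)*(w - 2*I)*(w + 6*I)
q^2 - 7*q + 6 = (q - 6)*(q - 1)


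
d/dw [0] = 0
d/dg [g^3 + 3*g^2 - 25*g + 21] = 3*g^2 + 6*g - 25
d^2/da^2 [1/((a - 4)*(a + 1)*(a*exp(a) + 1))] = (2*(a - 4)^2*(a + 1)^4*exp(2*a) - (a - 4)^2*(a + 1)^2*(a + 2)*(a*exp(a) + 1)*exp(a) + 2*(a - 4)^2*(a + 1)^2*(a*exp(a) + 1)*exp(a) + 2*(a - 4)^2*(a*exp(a) + 1)^2 + 2*(a - 4)*(a + 1)^3*(a*exp(a) + 1)*exp(a) + 2*(a - 4)*(a + 1)*(a*exp(a) + 1)^2 + 2*(a + 1)^2*(a*exp(a) + 1)^2)/((a - 4)^3*(a + 1)^3*(a*exp(a) + 1)^3)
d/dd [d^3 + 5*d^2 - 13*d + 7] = 3*d^2 + 10*d - 13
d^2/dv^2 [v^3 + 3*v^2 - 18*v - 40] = 6*v + 6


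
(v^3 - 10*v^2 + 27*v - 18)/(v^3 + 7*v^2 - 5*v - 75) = (v^2 - 7*v + 6)/(v^2 + 10*v + 25)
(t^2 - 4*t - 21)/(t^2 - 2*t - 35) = (t + 3)/(t + 5)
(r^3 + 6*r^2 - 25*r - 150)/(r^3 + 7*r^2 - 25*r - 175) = (r + 6)/(r + 7)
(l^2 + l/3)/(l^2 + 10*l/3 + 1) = l/(l + 3)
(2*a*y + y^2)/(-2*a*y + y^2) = (2*a + y)/(-2*a + y)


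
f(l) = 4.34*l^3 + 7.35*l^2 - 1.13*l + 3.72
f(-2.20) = -4.43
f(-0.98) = 7.80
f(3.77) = 336.47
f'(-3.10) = 78.42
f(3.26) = 228.51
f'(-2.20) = 29.55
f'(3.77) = 239.34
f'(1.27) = 38.54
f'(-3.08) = 77.11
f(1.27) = 23.03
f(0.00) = 3.72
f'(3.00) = 160.15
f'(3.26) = 185.16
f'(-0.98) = -3.03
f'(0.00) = -1.13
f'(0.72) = 16.20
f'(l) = 13.02*l^2 + 14.7*l - 1.13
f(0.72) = 8.34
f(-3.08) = -49.88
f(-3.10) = -51.44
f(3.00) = 183.66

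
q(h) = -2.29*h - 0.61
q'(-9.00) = -2.29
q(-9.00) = 20.00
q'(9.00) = -2.29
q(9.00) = -21.22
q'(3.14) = -2.29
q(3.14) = -7.80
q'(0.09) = -2.29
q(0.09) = -0.82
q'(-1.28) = -2.29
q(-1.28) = 2.32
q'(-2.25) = -2.29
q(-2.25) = 4.54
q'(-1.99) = -2.29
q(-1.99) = 3.95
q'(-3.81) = -2.29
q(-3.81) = 8.11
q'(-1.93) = -2.29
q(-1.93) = 3.81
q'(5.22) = -2.29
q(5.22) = -12.56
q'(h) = -2.29000000000000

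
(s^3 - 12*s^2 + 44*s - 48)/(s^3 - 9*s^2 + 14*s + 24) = (s - 2)/(s + 1)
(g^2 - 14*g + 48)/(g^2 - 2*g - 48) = (g - 6)/(g + 6)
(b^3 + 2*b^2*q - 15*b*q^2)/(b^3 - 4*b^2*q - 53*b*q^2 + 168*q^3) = b*(-b - 5*q)/(-b^2 + b*q + 56*q^2)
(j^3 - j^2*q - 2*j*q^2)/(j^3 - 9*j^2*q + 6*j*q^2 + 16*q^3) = j/(j - 8*q)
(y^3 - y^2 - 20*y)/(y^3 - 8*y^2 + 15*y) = (y + 4)/(y - 3)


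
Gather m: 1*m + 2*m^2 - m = 2*m^2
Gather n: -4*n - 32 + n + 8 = -3*n - 24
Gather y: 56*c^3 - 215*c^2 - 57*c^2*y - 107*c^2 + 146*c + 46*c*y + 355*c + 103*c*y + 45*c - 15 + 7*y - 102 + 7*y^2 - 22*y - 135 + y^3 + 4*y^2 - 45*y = 56*c^3 - 322*c^2 + 546*c + y^3 + 11*y^2 + y*(-57*c^2 + 149*c - 60) - 252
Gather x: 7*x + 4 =7*x + 4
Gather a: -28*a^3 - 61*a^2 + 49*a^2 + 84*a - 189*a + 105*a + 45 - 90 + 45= -28*a^3 - 12*a^2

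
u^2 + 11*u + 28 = (u + 4)*(u + 7)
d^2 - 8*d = d*(d - 8)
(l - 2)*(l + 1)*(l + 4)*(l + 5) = l^4 + 8*l^3 + 9*l^2 - 38*l - 40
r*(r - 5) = r^2 - 5*r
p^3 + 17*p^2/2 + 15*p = p*(p + 5/2)*(p + 6)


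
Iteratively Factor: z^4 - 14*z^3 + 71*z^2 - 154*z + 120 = (z - 3)*(z^3 - 11*z^2 + 38*z - 40) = (z - 4)*(z - 3)*(z^2 - 7*z + 10) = (z - 5)*(z - 4)*(z - 3)*(z - 2)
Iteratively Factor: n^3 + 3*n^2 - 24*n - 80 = (n - 5)*(n^2 + 8*n + 16) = (n - 5)*(n + 4)*(n + 4)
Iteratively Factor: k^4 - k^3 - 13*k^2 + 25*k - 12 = (k + 4)*(k^3 - 5*k^2 + 7*k - 3) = (k - 1)*(k + 4)*(k^2 - 4*k + 3) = (k - 3)*(k - 1)*(k + 4)*(k - 1)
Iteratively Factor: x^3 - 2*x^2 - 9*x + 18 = (x - 3)*(x^2 + x - 6) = (x - 3)*(x - 2)*(x + 3)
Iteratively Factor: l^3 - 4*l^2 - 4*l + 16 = (l + 2)*(l^2 - 6*l + 8) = (l - 2)*(l + 2)*(l - 4)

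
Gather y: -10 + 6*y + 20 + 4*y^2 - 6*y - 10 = 4*y^2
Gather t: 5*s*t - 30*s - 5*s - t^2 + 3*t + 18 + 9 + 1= -35*s - t^2 + t*(5*s + 3) + 28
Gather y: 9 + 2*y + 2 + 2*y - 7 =4*y + 4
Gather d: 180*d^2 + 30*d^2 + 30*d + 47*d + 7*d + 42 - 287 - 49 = 210*d^2 + 84*d - 294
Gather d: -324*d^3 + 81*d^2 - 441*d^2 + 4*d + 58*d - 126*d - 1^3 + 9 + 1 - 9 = -324*d^3 - 360*d^2 - 64*d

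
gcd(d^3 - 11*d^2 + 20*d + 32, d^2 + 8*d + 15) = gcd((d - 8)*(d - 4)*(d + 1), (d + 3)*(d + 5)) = 1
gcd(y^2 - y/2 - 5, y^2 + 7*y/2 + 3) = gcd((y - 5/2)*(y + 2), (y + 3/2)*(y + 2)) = y + 2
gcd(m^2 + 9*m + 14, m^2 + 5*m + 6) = m + 2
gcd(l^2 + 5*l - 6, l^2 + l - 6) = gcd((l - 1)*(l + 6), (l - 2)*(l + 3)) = 1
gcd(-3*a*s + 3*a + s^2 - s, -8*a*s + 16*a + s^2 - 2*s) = 1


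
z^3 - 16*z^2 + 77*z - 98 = (z - 7)^2*(z - 2)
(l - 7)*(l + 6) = l^2 - l - 42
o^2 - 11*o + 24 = (o - 8)*(o - 3)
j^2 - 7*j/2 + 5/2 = (j - 5/2)*(j - 1)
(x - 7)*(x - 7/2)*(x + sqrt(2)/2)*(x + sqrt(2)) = x^4 - 21*x^3/2 + 3*sqrt(2)*x^3/2 - 63*sqrt(2)*x^2/4 + 51*x^2/2 - 21*x/2 + 147*sqrt(2)*x/4 + 49/2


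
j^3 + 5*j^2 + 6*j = j*(j + 2)*(j + 3)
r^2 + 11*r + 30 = (r + 5)*(r + 6)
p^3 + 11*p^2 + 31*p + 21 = (p + 1)*(p + 3)*(p + 7)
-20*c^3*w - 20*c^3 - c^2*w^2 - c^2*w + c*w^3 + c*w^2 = (-5*c + w)*(4*c + w)*(c*w + c)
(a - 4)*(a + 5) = a^2 + a - 20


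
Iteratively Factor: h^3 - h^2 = (h)*(h^2 - h) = h*(h - 1)*(h)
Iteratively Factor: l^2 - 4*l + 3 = (l - 1)*(l - 3)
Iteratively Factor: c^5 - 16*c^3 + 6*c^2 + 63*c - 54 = (c + 3)*(c^4 - 3*c^3 - 7*c^2 + 27*c - 18) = (c - 3)*(c + 3)*(c^3 - 7*c + 6) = (c - 3)*(c + 3)^2*(c^2 - 3*c + 2) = (c - 3)*(c - 1)*(c + 3)^2*(c - 2)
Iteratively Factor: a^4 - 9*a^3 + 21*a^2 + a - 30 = (a - 2)*(a^3 - 7*a^2 + 7*a + 15) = (a - 5)*(a - 2)*(a^2 - 2*a - 3) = (a - 5)*(a - 3)*(a - 2)*(a + 1)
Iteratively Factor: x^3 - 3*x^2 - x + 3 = (x + 1)*(x^2 - 4*x + 3) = (x - 3)*(x + 1)*(x - 1)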